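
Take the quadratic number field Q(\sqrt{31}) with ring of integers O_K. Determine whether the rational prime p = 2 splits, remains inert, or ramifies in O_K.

ramified

Since 31 ≢ 1 mod 4, the ring of integers is ℤ[√31] with discriminant 4·31 = 124.
2 divides disc(K) = 124, so 2 ramifies.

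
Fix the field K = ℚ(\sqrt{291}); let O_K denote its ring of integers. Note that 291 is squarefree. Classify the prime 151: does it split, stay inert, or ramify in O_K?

291 mod 4 = 3, hence disc K = 4·291 = 1164 and O_K = ℤ[√291].
disc(K) = 1164 is not divisible by 151; 151 is unramified.
Compute (291/151) via Euler: 140^((151-1)/2) mod 151 = 150, so (291/151) = -1.
d is a non-residue mod p, hence 151 remains inert in O_K.

151 remains inert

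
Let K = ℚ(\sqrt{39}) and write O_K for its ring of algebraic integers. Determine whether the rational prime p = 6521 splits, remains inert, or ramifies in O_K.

split

d = 39 ≡ 3 (mod 4), so O_K = ℤ[√39] and disc(K) = 4d = 156.
6521 ∤ 156, so 6521 is unramified.
Euler's criterion: 39^3260 mod 6521 = 1. Thus (39|6521) = 1.
(39/6521) = 1, so 6521 splits.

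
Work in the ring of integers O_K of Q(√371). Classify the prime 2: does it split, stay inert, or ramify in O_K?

371 mod 4 = 3, hence disc K = 4·371 = 1484 and O_K = ℤ[√371].
Ramification test: 2 | 1484. The prime 2 ramifies in K.

2 is ramified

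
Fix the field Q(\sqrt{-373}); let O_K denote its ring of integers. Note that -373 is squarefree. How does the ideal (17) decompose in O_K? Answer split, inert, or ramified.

p splits

Since -373 ≢ 1 mod 4, the ring of integers is ℤ[√-373] with discriminant 4·(-373) = -1492.
disc(K) = -1492 is not divisible by 17; 17 is unramified.
(-373/17) = 1^8 mod 17 = 1, giving Legendre symbol 1.
d is a quadratic residue mod p, hence 17 splits in O_K.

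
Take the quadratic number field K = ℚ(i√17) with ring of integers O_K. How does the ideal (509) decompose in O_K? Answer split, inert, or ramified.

Since -17 ≢ 1 mod 4, the ring of integers is ℤ[√-17] with discriminant 4·(-17) = -68.
disc(K) = -68 is not divisible by 509; 509 is unramified.
Compute (-17/509) via Euler: 492^((509-1)/2) mod 509 = 1, so (-17/509) = 1.
Legendre symbol 1 ⇒ 509 is split.

p splits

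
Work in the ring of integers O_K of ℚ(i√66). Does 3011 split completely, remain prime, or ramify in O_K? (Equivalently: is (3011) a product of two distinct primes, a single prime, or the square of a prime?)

Since -66 ≢ 1 mod 4, the ring of integers is ℤ[√-66] with discriminant 4·(-66) = -264.
3011 ∤ -264, so 3011 is unramified.
Legendre symbol by Euler's criterion: (-66/3011) ≡ (-66)^1505 ≡ 1 (mod 3011), i.e. (-66/3011) = 1.
(-66/3011) = 1, so 3011 splits.

split — (3011) = 𝔭₁𝔭₂ with 𝔭₁ ≠ 𝔭₂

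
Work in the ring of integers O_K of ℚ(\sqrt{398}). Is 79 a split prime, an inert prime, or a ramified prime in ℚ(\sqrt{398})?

remains prime (inert)

d = 398 ≡ 2 (mod 4), so O_K = ℤ[√398] and disc(K) = 4d = 1592.
79 ∤ 1592, so 79 is unramified.
Legendre symbol by Euler's criterion: (398/79) ≡ 398^39 ≡ 78 (mod 79), i.e. (398/79) = -1.
d is a non-residue mod p, hence 79 remains inert in O_K.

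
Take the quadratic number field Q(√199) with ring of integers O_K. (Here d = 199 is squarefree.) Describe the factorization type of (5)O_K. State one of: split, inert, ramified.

5 splits in O_K

d = 199 ≡ 3 (mod 4), so O_K = ℤ[√199] and disc(K) = 4d = 796.
disc(K) = 796 is not divisible by 5; 5 is unramified.
Compute (199/5) via Euler: 4^((5-1)/2) mod 5 = 1, so (199/5) = 1.
d is a quadratic residue mod p, hence 5 splits in O_K.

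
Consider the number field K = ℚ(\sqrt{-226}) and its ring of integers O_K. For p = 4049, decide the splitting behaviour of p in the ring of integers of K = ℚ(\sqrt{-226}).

inert

d = -226 ≡ 2 (mod 4), so O_K = ℤ[√-226] and disc(K) = 4d = -904.
4049 ∤ -904, so 4049 is unramified.
Legendre symbol by Euler's criterion: (-226/4049) ≡ (-226)^2024 ≡ 4048 (mod 4049), i.e. (-226/4049) = -1.
Legendre symbol -1 ⇒ 4049 is inert.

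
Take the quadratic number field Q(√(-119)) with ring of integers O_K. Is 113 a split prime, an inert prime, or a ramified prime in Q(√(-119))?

-119 mod 4 = 1, hence disc K = -119 and O_K = ℤ[(1+√-119)/2].
disc(K) = -119 is not divisible by 113; 113 is unramified.
Compute (-119/113) via Euler: 107^((113-1)/2) mod 113 = 112, so (-119/113) = -1.
(-119/113) = -1, so 113 is inert.

p is inert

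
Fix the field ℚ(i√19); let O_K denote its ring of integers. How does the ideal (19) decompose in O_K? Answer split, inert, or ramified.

ramifies in O_K

d = -19 ≡ 1 (mod 4), so O_K = ℤ[(1+√-19)/2] and disc(K) = d = -19.
19 divides disc(K) = -19, so 19 ramifies.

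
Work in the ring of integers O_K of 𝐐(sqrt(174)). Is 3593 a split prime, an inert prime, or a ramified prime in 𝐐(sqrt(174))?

splits completely

d = 174 ≡ 2 (mod 4), so O_K = ℤ[√174] and disc(K) = 4d = 696.
Since gcd(3593, 696) = 1 the prime 3593 does not ramify.
(174/3593) = 174^1796 mod 3593 = 1, giving Legendre symbol 1.
(174/3593) = 1, so 3593 splits.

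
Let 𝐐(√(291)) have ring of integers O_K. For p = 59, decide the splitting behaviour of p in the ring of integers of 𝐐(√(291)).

d = 291 ≡ 3 (mod 4), so O_K = ℤ[√291] and disc(K) = 4d = 1164.
Since gcd(59, 1164) = 1 the prime 59 does not ramify.
Euler's criterion: 291^29 mod 59 = 58. Thus (291|59) = -1.
d is a non-residue mod p, hence 59 remains inert in O_K.

remains prime (inert)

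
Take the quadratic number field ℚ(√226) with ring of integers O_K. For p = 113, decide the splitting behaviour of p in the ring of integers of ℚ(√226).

226 mod 4 = 2, hence disc K = 4·226 = 904 and O_K = ℤ[√226].
disc(K) = 904 = 113·8, so p = 113 is ramified.

p ramifies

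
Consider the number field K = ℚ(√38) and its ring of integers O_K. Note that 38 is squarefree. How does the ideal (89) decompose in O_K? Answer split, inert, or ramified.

remains prime (inert)

Since 38 ≢ 1 mod 4, the ring of integers is ℤ[√38] with discriminant 4·38 = 152.
Since gcd(89, 152) = 1 the prime 89 does not ramify.
Legendre symbol by Euler's criterion: (38/89) ≡ 38^44 ≡ 88 (mod 89), i.e. (38/89) = -1.
(38/89) = -1, so 89 is inert.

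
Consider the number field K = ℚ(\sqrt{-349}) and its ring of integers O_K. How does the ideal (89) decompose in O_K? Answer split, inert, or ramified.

Since -349 ≢ 1 mod 4, the ring of integers is ℤ[√-349] with discriminant 4·(-349) = -1396.
89 ∤ -1396, so 89 is unramified.
Euler's criterion: (-349)^44 mod 89 = 88. Thus (-349|89) = -1.
(-349/89) = -1, so 89 is inert.

inert — (89) stays prime in O_K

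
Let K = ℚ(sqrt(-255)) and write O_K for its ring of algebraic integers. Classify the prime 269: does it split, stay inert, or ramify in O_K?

p splits

-255 mod 4 = 1, hence disc K = -255 and O_K = ℤ[(1+√-255)/2].
Since gcd(269, -255) = 1 the prime 269 does not ramify.
(-255/269) = 14^134 mod 269 = 1, giving Legendre symbol 1.
(-255/269) = 1, so 269 splits.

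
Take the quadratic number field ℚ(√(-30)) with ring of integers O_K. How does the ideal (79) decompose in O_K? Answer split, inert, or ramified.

-30 mod 4 = 2, hence disc K = 4·(-30) = -120 and O_K = ℤ[√-30].
79 ∤ -120, so 79 is unramified.
Compute (-30/79) via Euler: 49^((79-1)/2) mod 79 = 1, so (-30/79) = 1.
(-30/79) = 1, so 79 splits.

79 splits in O_K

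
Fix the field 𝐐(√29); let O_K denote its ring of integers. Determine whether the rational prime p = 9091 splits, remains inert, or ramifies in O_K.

9091 remains inert

29 mod 4 = 1, hence disc K = 29 and O_K = ℤ[(1+√29)/2].
9091 ∤ 29, so 9091 is unramified.
Legendre symbol by Euler's criterion: (29/9091) ≡ 29^4545 ≡ 9090 (mod 9091), i.e. (29/9091) = -1.
d is a non-residue mod p, hence 9091 remains inert in O_K.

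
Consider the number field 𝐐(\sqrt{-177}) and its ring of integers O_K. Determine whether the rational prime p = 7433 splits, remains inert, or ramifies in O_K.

d = -177 ≡ 3 (mod 4), so O_K = ℤ[√-177] and disc(K) = 4d = -708.
disc(K) = -708 is not divisible by 7433; 7433 is unramified.
(-177/7433) = 7256^3716 mod 7433 = 1, giving Legendre symbol 1.
d is a quadratic residue mod p, hence 7433 splits in O_K.

split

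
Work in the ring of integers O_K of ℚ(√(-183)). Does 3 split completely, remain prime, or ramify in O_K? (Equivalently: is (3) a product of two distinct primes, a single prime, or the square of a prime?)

-183 mod 4 = 1, hence disc K = -183 and O_K = ℤ[(1+√-183)/2].
disc(K) = -183 = 3·(-61), so p = 3 is ramified.

ramified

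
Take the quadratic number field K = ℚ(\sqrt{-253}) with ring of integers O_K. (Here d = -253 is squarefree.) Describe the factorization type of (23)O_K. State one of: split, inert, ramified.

-253 mod 4 = 3, hence disc K = 4·(-253) = -1012 and O_K = ℤ[√-253].
disc(K) = -1012 = 23·(-44), so p = 23 is ramified.

p ramifies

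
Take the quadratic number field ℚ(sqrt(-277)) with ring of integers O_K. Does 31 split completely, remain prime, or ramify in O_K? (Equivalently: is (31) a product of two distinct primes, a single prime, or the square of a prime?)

d = -277 ≡ 3 (mod 4), so O_K = ℤ[√-277] and disc(K) = 4d = -1108.
disc(K) = -1108 is not divisible by 31; 31 is unramified.
(-277/31) = 2^15 mod 31 = 1, giving Legendre symbol 1.
Legendre symbol 1 ⇒ 31 is split.

split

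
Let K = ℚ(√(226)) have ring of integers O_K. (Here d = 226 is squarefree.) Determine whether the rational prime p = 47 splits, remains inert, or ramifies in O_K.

remains prime (inert)

Since 226 ≢ 1 mod 4, the ring of integers is ℤ[√226] with discriminant 4·226 = 904.
47 ∤ 904, so 47 is unramified.
Legendre symbol by Euler's criterion: (226/47) ≡ 226^23 ≡ 46 (mod 47), i.e. (226/47) = -1.
d is a non-residue mod p, hence 47 remains inert in O_K.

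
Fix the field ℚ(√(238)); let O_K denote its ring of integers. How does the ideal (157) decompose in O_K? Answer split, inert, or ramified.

Since 238 ≢ 1 mod 4, the ring of integers is ℤ[√238] with discriminant 4·238 = 952.
157 ∤ 952, so 157 is unramified.
Legendre symbol by Euler's criterion: (238/157) ≡ 238^78 ≡ 1 (mod 157), i.e. (238/157) = 1.
(238/157) = 1, so 157 splits.

split — (157) = 𝔭₁𝔭₂ with 𝔭₁ ≠ 𝔭₂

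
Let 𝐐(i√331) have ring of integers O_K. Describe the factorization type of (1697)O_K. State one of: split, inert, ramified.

Since -331 ≡ 1 mod 4, the ring of integers is ℤ[(1+√-331)/2] with discriminant -331.
Since gcd(1697, -331) = 1 the prime 1697 does not ramify.
Compute (-331/1697) via Euler: 1366^((1697-1)/2) mod 1697 = 1696, so (-331/1697) = -1.
Legendre symbol -1 ⇒ 1697 is inert.

p is inert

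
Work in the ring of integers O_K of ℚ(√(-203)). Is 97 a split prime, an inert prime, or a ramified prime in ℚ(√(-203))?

d = -203 ≡ 1 (mod 4), so O_K = ℤ[(1+√-203)/2] and disc(K) = d = -203.
disc(K) = -203 is not divisible by 97; 97 is unramified.
Legendre symbol by Euler's criterion: (-203/97) ≡ (-203)^48 ≡ 1 (mod 97), i.e. (-203/97) = 1.
(-203/97) = 1, so 97 splits.

97 splits in O_K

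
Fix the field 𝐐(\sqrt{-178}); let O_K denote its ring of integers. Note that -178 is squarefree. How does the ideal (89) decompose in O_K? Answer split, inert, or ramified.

-178 mod 4 = 2, hence disc K = 4·(-178) = -712 and O_K = ℤ[√-178].
Ramification test: 89 | -712. The prime 89 ramifies in K.

89 is ramified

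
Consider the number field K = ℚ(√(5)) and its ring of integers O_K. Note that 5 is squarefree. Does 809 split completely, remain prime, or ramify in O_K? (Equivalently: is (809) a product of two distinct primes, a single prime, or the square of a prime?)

809 splits in O_K

d = 5 ≡ 1 (mod 4), so O_K = ℤ[(1+√5)/2] and disc(K) = d = 5.
809 ∤ 5, so 809 is unramified.
Compute (5/809) via Euler: 5^((809-1)/2) mod 809 = 1, so (5/809) = 1.
(5/809) = 1, so 809 splits.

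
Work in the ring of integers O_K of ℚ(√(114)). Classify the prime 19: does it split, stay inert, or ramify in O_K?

ramifies in O_K

114 mod 4 = 2, hence disc K = 4·114 = 456 and O_K = ℤ[√114].
disc(K) = 456 = 19·24, so p = 19 is ramified.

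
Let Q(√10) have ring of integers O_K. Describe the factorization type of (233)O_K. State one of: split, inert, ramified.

inert — (233) stays prime in O_K

d = 10 ≡ 2 (mod 4), so O_K = ℤ[√10] and disc(K) = 4d = 40.
233 ∤ 40, so 233 is unramified.
Euler's criterion: 10^116 mod 233 = 232. Thus (10|233) = -1.
d is a non-residue mod p, hence 233 remains inert in O_K.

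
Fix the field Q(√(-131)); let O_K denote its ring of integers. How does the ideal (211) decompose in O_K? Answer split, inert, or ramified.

-131 mod 4 = 1, hence disc K = -131 and O_K = ℤ[(1+√-131)/2].
Since gcd(211, -131) = 1 the prime 211 does not ramify.
Compute (-131/211) via Euler: 80^((211-1)/2) mod 211 = 1, so (-131/211) = 1.
Legendre symbol 1 ⇒ 211 is split.

split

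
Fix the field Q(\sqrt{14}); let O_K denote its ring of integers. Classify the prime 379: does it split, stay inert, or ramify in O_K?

d = 14 ≡ 2 (mod 4), so O_K = ℤ[√14] and disc(K) = 4d = 56.
Since gcd(379, 56) = 1 the prime 379 does not ramify.
Compute (14/379) via Euler: 14^((379-1)/2) mod 379 = 1, so (14/379) = 1.
d is a quadratic residue mod p, hence 379 splits in O_K.

379 splits in O_K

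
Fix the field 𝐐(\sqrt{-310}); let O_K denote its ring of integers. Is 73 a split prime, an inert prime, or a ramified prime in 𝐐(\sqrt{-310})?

p splits

Since -310 ≢ 1 mod 4, the ring of integers is ℤ[√-310] with discriminant 4·(-310) = -1240.
disc(K) = -1240 is not divisible by 73; 73 is unramified.
(-310/73) = 55^36 mod 73 = 1, giving Legendre symbol 1.
Legendre symbol 1 ⇒ 73 is split.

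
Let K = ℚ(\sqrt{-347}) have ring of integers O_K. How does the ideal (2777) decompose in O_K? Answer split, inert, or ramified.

Since -347 ≡ 1 mod 4, the ring of integers is ℤ[(1+√-347)/2] with discriminant -347.
2777 ∤ -347, so 2777 is unramified.
(-347/2777) = 2430^1388 mod 2777 = 1, giving Legendre symbol 1.
(-347/2777) = 1, so 2777 splits.

p splits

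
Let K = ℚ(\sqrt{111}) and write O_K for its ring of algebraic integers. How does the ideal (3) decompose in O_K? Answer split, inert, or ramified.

Since 111 ≢ 1 mod 4, the ring of integers is ℤ[√111] with discriminant 4·111 = 444.
Ramification test: 3 | 444. The prime 3 ramifies in K.

ramifies in O_K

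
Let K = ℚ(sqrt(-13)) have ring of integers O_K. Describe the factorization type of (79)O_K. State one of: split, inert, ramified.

Since -13 ≢ 1 mod 4, the ring of integers is ℤ[√-13] with discriminant 4·(-13) = -52.
Since gcd(79, -52) = 1 the prime 79 does not ramify.
Legendre symbol by Euler's criterion: (-13/79) ≡ (-13)^39 ≡ 78 (mod 79), i.e. (-13/79) = -1.
Legendre symbol -1 ⇒ 79 is inert.

inert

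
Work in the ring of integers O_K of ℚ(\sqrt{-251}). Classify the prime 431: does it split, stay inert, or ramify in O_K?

split — (431) = 𝔭₁𝔭₂ with 𝔭₁ ≠ 𝔭₂

Since -251 ≡ 1 mod 4, the ring of integers is ℤ[(1+√-251)/2] with discriminant -251.
disc(K) = -251 is not divisible by 431; 431 is unramified.
Compute (-251/431) via Euler: 180^((431-1)/2) mod 431 = 1, so (-251/431) = 1.
d is a quadratic residue mod p, hence 431 splits in O_K.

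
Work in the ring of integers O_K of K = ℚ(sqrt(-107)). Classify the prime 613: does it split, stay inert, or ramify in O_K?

-107 mod 4 = 1, hence disc K = -107 and O_K = ℤ[(1+√-107)/2].
613 ∤ -107, so 613 is unramified.
Compute (-107/613) via Euler: 506^((613-1)/2) mod 613 = 612, so (-107/613) = -1.
(-107/613) = -1, so 613 is inert.

p is inert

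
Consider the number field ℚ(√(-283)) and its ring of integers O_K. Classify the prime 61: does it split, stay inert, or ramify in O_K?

-283 mod 4 = 1, hence disc K = -283 and O_K = ℤ[(1+√-283)/2].
Since gcd(61, -283) = 1 the prime 61 does not ramify.
Euler's criterion: (-283)^30 mod 61 = 1. Thus (-283|61) = 1.
(-283/61) = 1, so 61 splits.

p splits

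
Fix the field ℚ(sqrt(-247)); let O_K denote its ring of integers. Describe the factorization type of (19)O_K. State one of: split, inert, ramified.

d = -247 ≡ 1 (mod 4), so O_K = ℤ[(1+√-247)/2] and disc(K) = d = -247.
19 divides disc(K) = -247, so 19 ramifies.

ramifies in O_K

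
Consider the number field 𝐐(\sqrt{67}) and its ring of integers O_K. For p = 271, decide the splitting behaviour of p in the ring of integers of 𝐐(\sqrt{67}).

splits completely

Since 67 ≢ 1 mod 4, the ring of integers is ℤ[√67] with discriminant 4·67 = 268.
disc(K) = 268 is not divisible by 271; 271 is unramified.
Compute (67/271) via Euler: 67^((271-1)/2) mod 271 = 1, so (67/271) = 1.
Legendre symbol 1 ⇒ 271 is split.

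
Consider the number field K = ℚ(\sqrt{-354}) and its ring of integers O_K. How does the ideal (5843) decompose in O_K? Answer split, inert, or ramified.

Since -354 ≢ 1 mod 4, the ring of integers is ℤ[√-354] with discriminant 4·(-354) = -1416.
Since gcd(5843, -1416) = 1 the prime 5843 does not ramify.
(-354/5843) = 5489^2921 mod 5843 = 1, giving Legendre symbol 1.
(-354/5843) = 1, so 5843 splits.

p splits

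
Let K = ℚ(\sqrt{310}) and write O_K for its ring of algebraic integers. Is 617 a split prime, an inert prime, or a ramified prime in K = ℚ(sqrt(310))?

617 remains inert

Since 310 ≢ 1 mod 4, the ring of integers is ℤ[√310] with discriminant 4·310 = 1240.
617 ∤ 1240, so 617 is unramified.
(310/617) = 310^308 mod 617 = 616, giving Legendre symbol -1.
(310/617) = -1, so 617 is inert.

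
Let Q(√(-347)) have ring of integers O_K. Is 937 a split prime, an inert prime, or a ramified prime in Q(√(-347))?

d = -347 ≡ 1 (mod 4), so O_K = ℤ[(1+√-347)/2] and disc(K) = d = -347.
Since gcd(937, -347) = 1 the prime 937 does not ramify.
Euler's criterion: (-347)^468 mod 937 = 1. Thus (-347|937) = 1.
d is a quadratic residue mod p, hence 937 splits in O_K.

p splits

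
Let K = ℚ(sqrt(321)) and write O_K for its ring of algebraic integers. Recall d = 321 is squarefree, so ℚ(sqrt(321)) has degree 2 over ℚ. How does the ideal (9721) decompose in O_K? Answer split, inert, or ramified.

9721 remains inert

d = 321 ≡ 1 (mod 4), so O_K = ℤ[(1+√321)/2] and disc(K) = d = 321.
Since gcd(9721, 321) = 1 the prime 9721 does not ramify.
(321/9721) = 321^4860 mod 9721 = 9720, giving Legendre symbol -1.
d is a non-residue mod p, hence 9721 remains inert in O_K.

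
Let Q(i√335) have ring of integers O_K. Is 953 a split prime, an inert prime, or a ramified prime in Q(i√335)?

-335 mod 4 = 1, hence disc K = -335 and O_K = ℤ[(1+√-335)/2].
953 ∤ -335, so 953 is unramified.
Legendre symbol by Euler's criterion: (-335/953) ≡ (-335)^476 ≡ 952 (mod 953), i.e. (-335/953) = -1.
d is a non-residue mod p, hence 953 remains inert in O_K.

p is inert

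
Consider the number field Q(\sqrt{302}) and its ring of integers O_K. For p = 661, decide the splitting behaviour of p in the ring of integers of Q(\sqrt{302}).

splits completely

Since 302 ≢ 1 mod 4, the ring of integers is ℤ[√302] with discriminant 4·302 = 1208.
disc(K) = 1208 is not divisible by 661; 661 is unramified.
Legendre symbol by Euler's criterion: (302/661) ≡ 302^330 ≡ 1 (mod 661), i.e. (302/661) = 1.
d is a quadratic residue mod p, hence 661 splits in O_K.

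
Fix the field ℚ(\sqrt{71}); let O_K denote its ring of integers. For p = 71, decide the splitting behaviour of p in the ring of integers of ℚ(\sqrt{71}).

p ramifies

71 mod 4 = 3, hence disc K = 4·71 = 284 and O_K = ℤ[√71].
Ramification test: 71 | 284. The prime 71 ramifies in K.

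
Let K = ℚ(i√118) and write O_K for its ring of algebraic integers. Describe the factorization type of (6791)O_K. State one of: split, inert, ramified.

p is inert

-118 mod 4 = 2, hence disc K = 4·(-118) = -472 and O_K = ℤ[√-118].
6791 ∤ -472, so 6791 is unramified.
(-118/6791) = 6673^3395 mod 6791 = 6790, giving Legendre symbol -1.
d is a non-residue mod p, hence 6791 remains inert in O_K.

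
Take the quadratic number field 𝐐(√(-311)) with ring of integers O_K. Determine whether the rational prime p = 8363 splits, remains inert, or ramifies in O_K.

d = -311 ≡ 1 (mod 4), so O_K = ℤ[(1+√-311)/2] and disc(K) = d = -311.
disc(K) = -311 is not divisible by 8363; 8363 is unramified.
Legendre symbol by Euler's criterion: (-311/8363) ≡ (-311)^4181 ≡ 1 (mod 8363), i.e. (-311/8363) = 1.
d is a quadratic residue mod p, hence 8363 splits in O_K.

split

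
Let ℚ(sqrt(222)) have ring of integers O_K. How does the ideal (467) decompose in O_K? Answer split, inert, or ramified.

p splits

222 mod 4 = 2, hence disc K = 4·222 = 888 and O_K = ℤ[√222].
disc(K) = 888 is not divisible by 467; 467 is unramified.
Legendre symbol by Euler's criterion: (222/467) ≡ 222^233 ≡ 1 (mod 467), i.e. (222/467) = 1.
Legendre symbol 1 ⇒ 467 is split.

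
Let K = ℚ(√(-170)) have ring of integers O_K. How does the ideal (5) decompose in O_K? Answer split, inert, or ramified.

-170 mod 4 = 2, hence disc K = 4·(-170) = -680 and O_K = ℤ[√-170].
5 divides disc(K) = -680, so 5 ramifies.

p ramifies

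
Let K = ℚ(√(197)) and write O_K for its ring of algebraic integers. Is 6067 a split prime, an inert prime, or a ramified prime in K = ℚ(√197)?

197 mod 4 = 1, hence disc K = 197 and O_K = ℤ[(1+√197)/2].
6067 ∤ 197, so 6067 is unramified.
Euler's criterion: 197^3033 mod 6067 = 1. Thus (197|6067) = 1.
d is a quadratic residue mod p, hence 6067 splits in O_K.

split — (6067) = 𝔭₁𝔭₂ with 𝔭₁ ≠ 𝔭₂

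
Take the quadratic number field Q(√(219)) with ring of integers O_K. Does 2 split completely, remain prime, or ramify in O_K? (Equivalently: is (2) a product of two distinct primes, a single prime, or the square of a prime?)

ramifies in O_K

Since 219 ≢ 1 mod 4, the ring of integers is ℤ[√219] with discriminant 4·219 = 876.
Ramification test: 2 | 876. The prime 2 ramifies in K.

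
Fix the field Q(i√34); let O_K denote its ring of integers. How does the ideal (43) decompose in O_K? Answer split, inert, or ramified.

-34 mod 4 = 2, hence disc K = 4·(-34) = -136 and O_K = ℤ[√-34].
43 ∤ -136, so 43 is unramified.
Legendre symbol by Euler's criterion: (-34/43) ≡ (-34)^21 ≡ 1 (mod 43), i.e. (-34/43) = 1.
d is a quadratic residue mod p, hence 43 splits in O_K.

splits completely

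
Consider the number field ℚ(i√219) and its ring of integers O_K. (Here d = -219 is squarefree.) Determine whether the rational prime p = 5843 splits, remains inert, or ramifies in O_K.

Since -219 ≡ 1 mod 4, the ring of integers is ℤ[(1+√-219)/2] with discriminant -219.
Since gcd(5843, -219) = 1 the prime 5843 does not ramify.
Compute (-219/5843) via Euler: 5624^((5843-1)/2) mod 5843 = 5842, so (-219/5843) = -1.
(-219/5843) = -1, so 5843 is inert.

p is inert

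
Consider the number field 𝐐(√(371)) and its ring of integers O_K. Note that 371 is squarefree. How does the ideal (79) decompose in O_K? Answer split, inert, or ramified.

split

371 mod 4 = 3, hence disc K = 4·371 = 1484 and O_K = ℤ[√371].
79 ∤ 1484, so 79 is unramified.
Legendre symbol by Euler's criterion: (371/79) ≡ 371^39 ≡ 1 (mod 79), i.e. (371/79) = 1.
Legendre symbol 1 ⇒ 79 is split.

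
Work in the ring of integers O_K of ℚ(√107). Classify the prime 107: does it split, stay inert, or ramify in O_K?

ramified

d = 107 ≡ 3 (mod 4), so O_K = ℤ[√107] and disc(K) = 4d = 428.
107 divides disc(K) = 428, so 107 ramifies.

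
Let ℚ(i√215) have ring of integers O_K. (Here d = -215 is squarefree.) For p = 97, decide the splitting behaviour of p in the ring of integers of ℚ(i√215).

Since -215 ≡ 1 mod 4, the ring of integers is ℤ[(1+√-215)/2] with discriminant -215.
Since gcd(97, -215) = 1 the prime 97 does not ramify.
(-215/97) = 76^48 mod 97 = 96, giving Legendre symbol -1.
d is a non-residue mod p, hence 97 remains inert in O_K.

remains prime (inert)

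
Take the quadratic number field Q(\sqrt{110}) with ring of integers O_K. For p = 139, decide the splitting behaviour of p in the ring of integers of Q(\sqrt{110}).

p is inert

d = 110 ≡ 2 (mod 4), so O_K = ℤ[√110] and disc(K) = 4d = 440.
Since gcd(139, 440) = 1 the prime 139 does not ramify.
Compute (110/139) via Euler: 110^((139-1)/2) mod 139 = 138, so (110/139) = -1.
d is a non-residue mod p, hence 139 remains inert in O_K.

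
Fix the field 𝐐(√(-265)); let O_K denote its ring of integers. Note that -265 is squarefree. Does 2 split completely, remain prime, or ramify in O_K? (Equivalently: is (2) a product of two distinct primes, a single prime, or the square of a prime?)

-265 mod 4 = 3, hence disc K = 4·(-265) = -1060 and O_K = ℤ[√-265].
disc(K) = -1060 = 2·(-530), so p = 2 is ramified.

ramified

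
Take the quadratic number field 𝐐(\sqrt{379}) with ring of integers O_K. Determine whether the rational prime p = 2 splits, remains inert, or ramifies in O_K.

p ramifies

d = 379 ≡ 3 (mod 4), so O_K = ℤ[√379] and disc(K) = 4d = 1516.
disc(K) = 1516 = 2·758, so p = 2 is ramified.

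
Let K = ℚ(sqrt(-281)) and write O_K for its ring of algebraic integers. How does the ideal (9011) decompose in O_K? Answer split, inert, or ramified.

d = -281 ≡ 3 (mod 4), so O_K = ℤ[√-281] and disc(K) = 4d = -1124.
Since gcd(9011, -1124) = 1 the prime 9011 does not ramify.
Compute (-281/9011) via Euler: 8730^((9011-1)/2) mod 9011 = 1, so (-281/9011) = 1.
(-281/9011) = 1, so 9011 splits.

p splits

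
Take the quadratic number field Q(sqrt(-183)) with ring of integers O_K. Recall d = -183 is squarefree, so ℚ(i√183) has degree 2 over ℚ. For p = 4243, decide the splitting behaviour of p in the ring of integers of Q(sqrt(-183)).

-183 mod 4 = 1, hence disc K = -183 and O_K = ℤ[(1+√-183)/2].
4243 ∤ -183, so 4243 is unramified.
(-183/4243) = 4060^2121 mod 4243 = 1, giving Legendre symbol 1.
d is a quadratic residue mod p, hence 4243 splits in O_K.

split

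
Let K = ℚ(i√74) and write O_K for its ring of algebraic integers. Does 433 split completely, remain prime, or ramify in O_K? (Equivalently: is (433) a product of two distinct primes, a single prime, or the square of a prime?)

split

Since -74 ≢ 1 mod 4, the ring of integers is ℤ[√-74] with discriminant 4·(-74) = -296.
disc(K) = -296 is not divisible by 433; 433 is unramified.
Euler's criterion: (-74)^216 mod 433 = 1. Thus (-74|433) = 1.
d is a quadratic residue mod p, hence 433 splits in O_K.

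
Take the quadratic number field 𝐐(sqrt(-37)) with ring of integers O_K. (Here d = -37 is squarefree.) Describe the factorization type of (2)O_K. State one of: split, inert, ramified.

Since -37 ≢ 1 mod 4, the ring of integers is ℤ[√-37] with discriminant 4·(-37) = -148.
2 divides disc(K) = -148, so 2 ramifies.

ramified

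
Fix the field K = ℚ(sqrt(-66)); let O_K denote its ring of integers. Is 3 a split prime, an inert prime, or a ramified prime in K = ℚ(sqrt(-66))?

ramified

Since -66 ≢ 1 mod 4, the ring of integers is ℤ[√-66] with discriminant 4·(-66) = -264.
Ramification test: 3 | -264. The prime 3 ramifies in K.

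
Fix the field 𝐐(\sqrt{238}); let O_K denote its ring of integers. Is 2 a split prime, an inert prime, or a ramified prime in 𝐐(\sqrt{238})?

p ramifies

Since 238 ≢ 1 mod 4, the ring of integers is ℤ[√238] with discriminant 4·238 = 952.
disc(K) = 952 = 2·476, so p = 2 is ramified.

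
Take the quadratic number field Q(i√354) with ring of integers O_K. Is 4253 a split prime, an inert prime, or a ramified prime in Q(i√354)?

split — (4253) = 𝔭₁𝔭₂ with 𝔭₁ ≠ 𝔭₂

-354 mod 4 = 2, hence disc K = 4·(-354) = -1416 and O_K = ℤ[√-354].
Since gcd(4253, -1416) = 1 the prime 4253 does not ramify.
Compute (-354/4253) via Euler: 3899^((4253-1)/2) mod 4253 = 1, so (-354/4253) = 1.
(-354/4253) = 1, so 4253 splits.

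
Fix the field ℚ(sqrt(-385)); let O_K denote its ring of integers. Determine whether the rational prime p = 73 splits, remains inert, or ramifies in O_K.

inert — (73) stays prime in O_K

d = -385 ≡ 3 (mod 4), so O_K = ℤ[√-385] and disc(K) = 4d = -1540.
disc(K) = -1540 is not divisible by 73; 73 is unramified.
Euler's criterion: (-385)^36 mod 73 = 72. Thus (-385|73) = -1.
Legendre symbol -1 ⇒ 73 is inert.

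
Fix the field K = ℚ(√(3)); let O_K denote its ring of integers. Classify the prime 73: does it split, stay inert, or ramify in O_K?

Since 3 ≢ 1 mod 4, the ring of integers is ℤ[√3] with discriminant 4·3 = 12.
73 ∤ 12, so 73 is unramified.
Legendre symbol by Euler's criterion: (3/73) ≡ 3^36 ≡ 1 (mod 73), i.e. (3/73) = 1.
Legendre symbol 1 ⇒ 73 is split.

split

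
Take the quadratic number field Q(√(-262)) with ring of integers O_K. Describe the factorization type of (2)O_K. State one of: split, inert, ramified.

Since -262 ≢ 1 mod 4, the ring of integers is ℤ[√-262] with discriminant 4·(-262) = -1048.
disc(K) = -1048 = 2·(-524), so p = 2 is ramified.

ramified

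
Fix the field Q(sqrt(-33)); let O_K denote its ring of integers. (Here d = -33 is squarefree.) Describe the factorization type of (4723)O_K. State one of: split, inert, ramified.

Since -33 ≢ 1 mod 4, the ring of integers is ℤ[√-33] with discriminant 4·(-33) = -132.
4723 ∤ -132, so 4723 is unramified.
Compute (-33/4723) via Euler: 4690^((4723-1)/2) mod 4723 = 4722, so (-33/4723) = -1.
Legendre symbol -1 ⇒ 4723 is inert.

4723 remains inert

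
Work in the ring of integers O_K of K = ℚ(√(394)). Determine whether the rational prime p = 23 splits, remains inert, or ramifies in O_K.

split

Since 394 ≢ 1 mod 4, the ring of integers is ℤ[√394] with discriminant 4·394 = 1576.
Since gcd(23, 1576) = 1 the prime 23 does not ramify.
(394/23) = 3^11 mod 23 = 1, giving Legendre symbol 1.
d is a quadratic residue mod p, hence 23 splits in O_K.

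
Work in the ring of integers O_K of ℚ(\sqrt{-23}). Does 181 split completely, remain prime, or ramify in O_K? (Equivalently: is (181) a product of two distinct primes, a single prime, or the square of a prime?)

d = -23 ≡ 1 (mod 4), so O_K = ℤ[(1+√-23)/2] and disc(K) = d = -23.
disc(K) = -23 is not divisible by 181; 181 is unramified.
Compute (-23/181) via Euler: 158^((181-1)/2) mod 181 = 180, so (-23/181) = -1.
Legendre symbol -1 ⇒ 181 is inert.

inert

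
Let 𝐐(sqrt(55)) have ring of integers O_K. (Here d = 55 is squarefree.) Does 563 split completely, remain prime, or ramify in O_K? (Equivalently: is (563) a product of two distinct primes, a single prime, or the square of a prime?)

Since 55 ≢ 1 mod 4, the ring of integers is ℤ[√55] with discriminant 4·55 = 220.
563 ∤ 220, so 563 is unramified.
Legendre symbol by Euler's criterion: (55/563) ≡ 55^281 ≡ 562 (mod 563), i.e. (55/563) = -1.
Legendre symbol -1 ⇒ 563 is inert.

remains prime (inert)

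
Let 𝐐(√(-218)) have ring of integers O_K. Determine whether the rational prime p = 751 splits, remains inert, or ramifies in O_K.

d = -218 ≡ 2 (mod 4), so O_K = ℤ[√-218] and disc(K) = 4d = -872.
751 ∤ -872, so 751 is unramified.
Euler's criterion: (-218)^375 mod 751 = 750. Thus (-218|751) = -1.
d is a non-residue mod p, hence 751 remains inert in O_K.

751 remains inert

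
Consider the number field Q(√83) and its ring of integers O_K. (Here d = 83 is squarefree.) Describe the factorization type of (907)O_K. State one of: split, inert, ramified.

remains prime (inert)

Since 83 ≢ 1 mod 4, the ring of integers is ℤ[√83] with discriminant 4·83 = 332.
Since gcd(907, 332) = 1 the prime 907 does not ramify.
Euler's criterion: 83^453 mod 907 = 906. Thus (83|907) = -1.
Legendre symbol -1 ⇒ 907 is inert.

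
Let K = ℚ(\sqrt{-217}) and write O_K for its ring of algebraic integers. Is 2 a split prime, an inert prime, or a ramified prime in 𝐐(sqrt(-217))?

ramifies in O_K

Since -217 ≢ 1 mod 4, the ring of integers is ℤ[√-217] with discriminant 4·(-217) = -868.
2 divides disc(K) = -868, so 2 ramifies.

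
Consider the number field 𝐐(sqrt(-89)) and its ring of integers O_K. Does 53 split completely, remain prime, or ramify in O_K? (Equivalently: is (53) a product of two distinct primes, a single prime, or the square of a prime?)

p splits

d = -89 ≡ 3 (mod 4), so O_K = ℤ[√-89] and disc(K) = 4d = -356.
53 ∤ -356, so 53 is unramified.
Euler's criterion: (-89)^26 mod 53 = 1. Thus (-89|53) = 1.
(-89/53) = 1, so 53 splits.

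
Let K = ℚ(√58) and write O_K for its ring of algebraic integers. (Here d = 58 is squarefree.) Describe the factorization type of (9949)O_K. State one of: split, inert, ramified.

splits completely

d = 58 ≡ 2 (mod 4), so O_K = ℤ[√58] and disc(K) = 4d = 232.
9949 ∤ 232, so 9949 is unramified.
Compute (58/9949) via Euler: 58^((9949-1)/2) mod 9949 = 1, so (58/9949) = 1.
Legendre symbol 1 ⇒ 9949 is split.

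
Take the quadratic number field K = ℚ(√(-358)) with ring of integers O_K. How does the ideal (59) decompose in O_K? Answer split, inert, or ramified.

d = -358 ≡ 2 (mod 4), so O_K = ℤ[√-358] and disc(K) = 4d = -1432.
59 ∤ -1432, so 59 is unramified.
(-358/59) = 55^29 mod 59 = 58, giving Legendre symbol -1.
(-358/59) = -1, so 59 is inert.

inert — (59) stays prime in O_K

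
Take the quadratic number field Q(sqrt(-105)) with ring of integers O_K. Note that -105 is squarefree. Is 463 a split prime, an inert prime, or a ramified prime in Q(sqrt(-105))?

d = -105 ≡ 3 (mod 4), so O_K = ℤ[√-105] and disc(K) = 4d = -420.
disc(K) = -420 is not divisible by 463; 463 is unramified.
(-105/463) = 358^231 mod 463 = 1, giving Legendre symbol 1.
(-105/463) = 1, so 463 splits.

p splits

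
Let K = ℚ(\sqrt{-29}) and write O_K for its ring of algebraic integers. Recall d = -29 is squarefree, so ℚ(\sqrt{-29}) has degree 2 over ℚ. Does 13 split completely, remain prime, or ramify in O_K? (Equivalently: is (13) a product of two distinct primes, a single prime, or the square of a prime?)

Since -29 ≢ 1 mod 4, the ring of integers is ℤ[√-29] with discriminant 4·(-29) = -116.
13 ∤ -116, so 13 is unramified.
Legendre symbol by Euler's criterion: (-29/13) ≡ (-29)^6 ≡ 1 (mod 13), i.e. (-29/13) = 1.
(-29/13) = 1, so 13 splits.

p splits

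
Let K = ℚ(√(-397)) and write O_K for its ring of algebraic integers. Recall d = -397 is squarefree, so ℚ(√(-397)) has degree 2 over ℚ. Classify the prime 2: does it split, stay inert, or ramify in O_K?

2 is ramified

d = -397 ≡ 3 (mod 4), so O_K = ℤ[√-397] and disc(K) = 4d = -1588.
Ramification test: 2 | -1588. The prime 2 ramifies in K.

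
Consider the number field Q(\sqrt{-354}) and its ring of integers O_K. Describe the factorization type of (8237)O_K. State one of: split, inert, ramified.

split

d = -354 ≡ 2 (mod 4), so O_K = ℤ[√-354] and disc(K) = 4d = -1416.
disc(K) = -1416 is not divisible by 8237; 8237 is unramified.
Compute (-354/8237) via Euler: 7883^((8237-1)/2) mod 8237 = 1, so (-354/8237) = 1.
d is a quadratic residue mod p, hence 8237 splits in O_K.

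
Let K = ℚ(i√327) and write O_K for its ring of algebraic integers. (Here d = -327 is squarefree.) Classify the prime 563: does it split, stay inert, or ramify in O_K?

d = -327 ≡ 1 (mod 4), so O_K = ℤ[(1+√-327)/2] and disc(K) = d = -327.
Since gcd(563, -327) = 1 the prime 563 does not ramify.
Euler's criterion: (-327)^281 mod 563 = 1. Thus (-327|563) = 1.
d is a quadratic residue mod p, hence 563 splits in O_K.

split — (563) = 𝔭₁𝔭₂ with 𝔭₁ ≠ 𝔭₂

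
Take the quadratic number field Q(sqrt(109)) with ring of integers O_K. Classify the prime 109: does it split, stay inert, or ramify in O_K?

109 mod 4 = 1, hence disc K = 109 and O_K = ℤ[(1+√109)/2].
Ramification test: 109 | 109. The prime 109 ramifies in K.

ramifies in O_K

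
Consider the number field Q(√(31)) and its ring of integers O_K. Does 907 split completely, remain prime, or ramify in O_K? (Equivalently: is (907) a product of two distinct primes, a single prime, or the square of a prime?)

Since 31 ≢ 1 mod 4, the ring of integers is ℤ[√31] with discriminant 4·31 = 124.
Since gcd(907, 124) = 1 the prime 907 does not ramify.
Compute (31/907) via Euler: 31^((907-1)/2) mod 907 = 906, so (31/907) = -1.
Legendre symbol -1 ⇒ 907 is inert.

inert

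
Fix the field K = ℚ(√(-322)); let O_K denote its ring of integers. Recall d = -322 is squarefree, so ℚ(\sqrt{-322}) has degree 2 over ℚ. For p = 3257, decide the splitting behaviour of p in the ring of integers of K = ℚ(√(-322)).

-322 mod 4 = 2, hence disc K = 4·(-322) = -1288 and O_K = ℤ[√-322].
disc(K) = -1288 is not divisible by 3257; 3257 is unramified.
(-322/3257) = 2935^1628 mod 3257 = 3256, giving Legendre symbol -1.
(-322/3257) = -1, so 3257 is inert.

p is inert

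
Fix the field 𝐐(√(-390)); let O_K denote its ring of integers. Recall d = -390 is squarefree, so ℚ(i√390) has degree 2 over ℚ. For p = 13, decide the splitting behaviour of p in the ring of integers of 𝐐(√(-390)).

ramified

d = -390 ≡ 2 (mod 4), so O_K = ℤ[√-390] and disc(K) = 4d = -1560.
Ramification test: 13 | -1560. The prime 13 ramifies in K.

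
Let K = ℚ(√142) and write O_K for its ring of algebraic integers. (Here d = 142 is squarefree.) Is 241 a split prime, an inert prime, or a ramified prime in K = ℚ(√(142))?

Since 142 ≢ 1 mod 4, the ring of integers is ℤ[√142] with discriminant 4·142 = 568.
disc(K) = 568 is not divisible by 241; 241 is unramified.
Euler's criterion: 142^120 mod 241 = 240. Thus (142|241) = -1.
Legendre symbol -1 ⇒ 241 is inert.

inert — (241) stays prime in O_K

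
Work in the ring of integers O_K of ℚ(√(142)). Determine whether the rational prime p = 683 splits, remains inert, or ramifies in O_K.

inert

Since 142 ≢ 1 mod 4, the ring of integers is ℤ[√142] with discriminant 4·142 = 568.
683 ∤ 568, so 683 is unramified.
Compute (142/683) via Euler: 142^((683-1)/2) mod 683 = 682, so (142/683) = -1.
d is a non-residue mod p, hence 683 remains inert in O_K.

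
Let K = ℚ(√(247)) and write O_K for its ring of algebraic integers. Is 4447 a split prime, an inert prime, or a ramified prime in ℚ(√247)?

inert

Since 247 ≢ 1 mod 4, the ring of integers is ℤ[√247] with discriminant 4·247 = 988.
disc(K) = 988 is not divisible by 4447; 4447 is unramified.
Compute (247/4447) via Euler: 247^((4447-1)/2) mod 4447 = 4446, so (247/4447) = -1.
(247/4447) = -1, so 4447 is inert.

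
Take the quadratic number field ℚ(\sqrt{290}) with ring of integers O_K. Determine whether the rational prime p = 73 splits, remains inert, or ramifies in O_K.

Since 290 ≢ 1 mod 4, the ring of integers is ℤ[√290] with discriminant 4·290 = 1160.
Since gcd(73, 1160) = 1 the prime 73 does not ramify.
Legendre symbol by Euler's criterion: (290/73) ≡ 290^36 ≡ 1 (mod 73), i.e. (290/73) = 1.
Legendre symbol 1 ⇒ 73 is split.

splits completely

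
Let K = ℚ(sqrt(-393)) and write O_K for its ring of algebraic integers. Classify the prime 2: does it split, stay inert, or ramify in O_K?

ramifies in O_K

Since -393 ≢ 1 mod 4, the ring of integers is ℤ[√-393] with discriminant 4·(-393) = -1572.
disc(K) = -1572 = 2·(-786), so p = 2 is ramified.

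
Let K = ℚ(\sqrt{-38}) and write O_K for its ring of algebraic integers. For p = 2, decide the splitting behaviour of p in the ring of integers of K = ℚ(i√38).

d = -38 ≡ 2 (mod 4), so O_K = ℤ[√-38] and disc(K) = 4d = -152.
2 divides disc(K) = -152, so 2 ramifies.

ramified — (2) = 𝔭²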